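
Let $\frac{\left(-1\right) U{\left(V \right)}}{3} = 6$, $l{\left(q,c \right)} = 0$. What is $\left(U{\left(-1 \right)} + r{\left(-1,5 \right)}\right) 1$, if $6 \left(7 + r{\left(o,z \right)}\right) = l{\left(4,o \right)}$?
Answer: $-25$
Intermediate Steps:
$r{\left(o,z \right)} = -7$ ($r{\left(o,z \right)} = -7 + \frac{1}{6} \cdot 0 = -7 + 0 = -7$)
$U{\left(V \right)} = -18$ ($U{\left(V \right)} = \left(-3\right) 6 = -18$)
$\left(U{\left(-1 \right)} + r{\left(-1,5 \right)}\right) 1 = \left(-18 - 7\right) 1 = \left(-25\right) 1 = -25$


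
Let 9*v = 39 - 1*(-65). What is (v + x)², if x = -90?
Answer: 498436/81 ≈ 6153.5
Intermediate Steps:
v = 104/9 (v = (39 - 1*(-65))/9 = (39 + 65)/9 = (⅑)*104 = 104/9 ≈ 11.556)
(v + x)² = (104/9 - 90)² = (-706/9)² = 498436/81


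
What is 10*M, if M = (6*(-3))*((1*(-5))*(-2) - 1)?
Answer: -1620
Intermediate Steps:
M = -162 (M = -18*(-5*(-2) - 1) = -18*(10 - 1) = -18*9 = -162)
10*M = 10*(-162) = -1620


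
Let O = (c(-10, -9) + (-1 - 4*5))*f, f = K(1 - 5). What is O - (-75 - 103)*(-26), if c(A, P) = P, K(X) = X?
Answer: -4508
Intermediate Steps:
f = -4 (f = 1 - 5 = -4)
O = 120 (O = (-9 + (-1 - 4*5))*(-4) = (-9 + (-1 - 20))*(-4) = (-9 - 21)*(-4) = -30*(-4) = 120)
O - (-75 - 103)*(-26) = 120 - (-75 - 103)*(-26) = 120 - (-178)*(-26) = 120 - 1*4628 = 120 - 4628 = -4508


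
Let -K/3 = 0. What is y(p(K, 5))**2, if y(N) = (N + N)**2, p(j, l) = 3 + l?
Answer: 65536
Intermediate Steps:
K = 0 (K = -3*0 = 0)
y(N) = 4*N**2 (y(N) = (2*N)**2 = 4*N**2)
y(p(K, 5))**2 = (4*(3 + 5)**2)**2 = (4*8**2)**2 = (4*64)**2 = 256**2 = 65536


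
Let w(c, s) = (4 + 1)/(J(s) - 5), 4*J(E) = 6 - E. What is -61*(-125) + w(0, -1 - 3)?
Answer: 7623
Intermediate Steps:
J(E) = 3/2 - E/4 (J(E) = (6 - E)/4 = 3/2 - E/4)
w(c, s) = 5/(-7/2 - s/4) (w(c, s) = (4 + 1)/((3/2 - s/4) - 5) = 5/(-7/2 - s/4))
-61*(-125) + w(0, -1 - 3) = -61*(-125) - 20/(14 + (-1 - 3)) = 7625 - 20/(14 - 4) = 7625 - 20/10 = 7625 - 20*⅒ = 7625 - 2 = 7623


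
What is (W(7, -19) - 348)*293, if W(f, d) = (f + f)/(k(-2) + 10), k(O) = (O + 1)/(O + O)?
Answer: -4164116/41 ≈ -1.0156e+5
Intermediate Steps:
k(O) = (1 + O)/(2*O) (k(O) = (1 + O)/((2*O)) = (1 + O)*(1/(2*O)) = (1 + O)/(2*O))
W(f, d) = 8*f/41 (W(f, d) = (f + f)/((1/2)*(1 - 2)/(-2) + 10) = (2*f)/((1/2)*(-1/2)*(-1) + 10) = (2*f)/(1/4 + 10) = (2*f)/(41/4) = (2*f)*(4/41) = 8*f/41)
(W(7, -19) - 348)*293 = ((8/41)*7 - 348)*293 = (56/41 - 348)*293 = -14212/41*293 = -4164116/41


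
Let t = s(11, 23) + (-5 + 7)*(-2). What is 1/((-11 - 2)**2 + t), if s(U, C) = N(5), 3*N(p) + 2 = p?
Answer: 1/166 ≈ 0.0060241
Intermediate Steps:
N(p) = -2/3 + p/3
s(U, C) = 1 (s(U, C) = -2/3 + (1/3)*5 = -2/3 + 5/3 = 1)
t = -3 (t = 1 + (-5 + 7)*(-2) = 1 + 2*(-2) = 1 - 4 = -3)
1/((-11 - 2)**2 + t) = 1/((-11 - 2)**2 - 3) = 1/((-13)**2 - 3) = 1/(169 - 3) = 1/166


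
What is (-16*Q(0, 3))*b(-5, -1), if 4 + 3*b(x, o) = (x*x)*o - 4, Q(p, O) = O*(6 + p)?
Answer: 3168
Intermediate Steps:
b(x, o) = -8/3 + o*x²/3 (b(x, o) = -4/3 + ((x*x)*o - 4)/3 = -4/3 + (x²*o - 4)/3 = -4/3 + (o*x² - 4)/3 = -4/3 + (-4 + o*x²)/3 = -4/3 + (-4/3 + o*x²/3) = -8/3 + o*x²/3)
(-16*Q(0, 3))*b(-5, -1) = (-48*(6 + 0))*(-8/3 + (⅓)*(-1)*(-5)²) = (-48*6)*(-8/3 + (⅓)*(-1)*25) = (-16*18)*(-8/3 - 25/3) = -288*(-11) = 3168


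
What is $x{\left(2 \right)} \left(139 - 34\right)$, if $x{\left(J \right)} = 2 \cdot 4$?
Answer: $840$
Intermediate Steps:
$x{\left(J \right)} = 8$
$x{\left(2 \right)} \left(139 - 34\right) = 8 \left(139 - 34\right) = 8 \cdot 105 = 840$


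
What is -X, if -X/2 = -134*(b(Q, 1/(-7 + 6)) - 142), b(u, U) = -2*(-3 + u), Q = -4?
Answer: 34304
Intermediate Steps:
b(u, U) = 6 - 2*u
X = -34304 (X = -(-268)*((6 - 2*(-4)) - 142) = -(-268)*((6 + 8) - 142) = -(-268)*(14 - 142) = -(-268)*(-128) = -2*17152 = -34304)
-X = -1*(-34304) = 34304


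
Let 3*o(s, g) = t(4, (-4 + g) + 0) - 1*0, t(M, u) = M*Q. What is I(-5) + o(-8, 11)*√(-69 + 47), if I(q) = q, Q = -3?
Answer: -5 - 4*I*√22 ≈ -5.0 - 18.762*I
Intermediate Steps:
t(M, u) = -3*M (t(M, u) = M*(-3) = -3*M)
o(s, g) = -4 (o(s, g) = (-3*4 - 1*0)/3 = (-12 + 0)/3 = (⅓)*(-12) = -4)
I(-5) + o(-8, 11)*√(-69 + 47) = -5 - 4*√(-69 + 47) = -5 - 4*I*√22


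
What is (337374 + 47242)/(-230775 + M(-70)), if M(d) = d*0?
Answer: -384616/230775 ≈ -1.6666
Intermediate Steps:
M(d) = 0
(337374 + 47242)/(-230775 + M(-70)) = (337374 + 47242)/(-230775 + 0) = 384616/(-230775) = 384616*(-1/230775) = -384616/230775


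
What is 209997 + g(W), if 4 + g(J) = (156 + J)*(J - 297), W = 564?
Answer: 402233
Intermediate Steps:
g(J) = -4 + (-297 + J)*(156 + J) (g(J) = -4 + (156 + J)*(J - 297) = -4 + (156 + J)*(-297 + J) = -4 + (-297 + J)*(156 + J))
209997 + g(W) = 209997 + (-46336 + 564**2 - 141*564) = 209997 + (-46336 + 318096 - 79524) = 209997 + 192236 = 402233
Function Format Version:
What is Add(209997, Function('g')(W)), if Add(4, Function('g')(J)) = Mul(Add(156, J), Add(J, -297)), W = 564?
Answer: 402233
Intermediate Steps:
Function('g')(J) = Add(-4, Mul(Add(-297, J), Add(156, J))) (Function('g')(J) = Add(-4, Mul(Add(156, J), Add(J, -297))) = Add(-4, Mul(Add(156, J), Add(-297, J))) = Add(-4, Mul(Add(-297, J), Add(156, J))))
Add(209997, Function('g')(W)) = Add(209997, Add(-46336, Pow(564, 2), Mul(-141, 564))) = Add(209997, Add(-46336, 318096, -79524)) = Add(209997, 192236) = 402233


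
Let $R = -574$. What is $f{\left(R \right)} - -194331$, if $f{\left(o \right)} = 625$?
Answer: $194956$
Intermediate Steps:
$f{\left(R \right)} - -194331 = 625 - -194331 = 625 + 194331 = 194956$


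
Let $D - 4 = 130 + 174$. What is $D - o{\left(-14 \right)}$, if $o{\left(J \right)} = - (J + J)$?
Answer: $280$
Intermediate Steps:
$D = 308$ ($D = 4 + \left(130 + 174\right) = 4 + 304 = 308$)
$o{\left(J \right)} = - 2 J$
$D - o{\left(-14 \right)} = 308 - \left(-2\right) \left(-14\right) = 308 - 28 = 280$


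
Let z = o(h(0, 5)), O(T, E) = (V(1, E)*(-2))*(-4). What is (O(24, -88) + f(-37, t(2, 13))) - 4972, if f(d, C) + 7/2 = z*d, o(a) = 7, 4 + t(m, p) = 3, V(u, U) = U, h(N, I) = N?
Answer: -11877/2 ≈ -5938.5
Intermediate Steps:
t(m, p) = -1 (t(m, p) = -4 + 3 = -1)
O(T, E) = 8*E (O(T, E) = (E*(-2))*(-4) = -2*E*(-4) = 8*E)
z = 7
f(d, C) = -7/2 + 7*d
(O(24, -88) + f(-37, t(2, 13))) - 4972 = (8*(-88) + (-7/2 + 7*(-37))) - 4972 = (-704 + (-7/2 - 259)) - 4972 = (-704 - 525/2) - 4972 = -1933/2 - 4972 = -11877/2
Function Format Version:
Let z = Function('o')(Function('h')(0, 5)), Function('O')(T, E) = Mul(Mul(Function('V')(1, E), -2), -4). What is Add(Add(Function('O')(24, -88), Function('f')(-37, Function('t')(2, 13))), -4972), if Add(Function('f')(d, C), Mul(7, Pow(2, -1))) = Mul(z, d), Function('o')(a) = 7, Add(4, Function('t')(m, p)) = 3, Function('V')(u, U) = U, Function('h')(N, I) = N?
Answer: Rational(-11877, 2) ≈ -5938.5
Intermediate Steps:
Function('t')(m, p) = -1 (Function('t')(m, p) = Add(-4, 3) = -1)
Function('O')(T, E) = Mul(8, E) (Function('O')(T, E) = Mul(Mul(E, -2), -4) = Mul(Mul(-2, E), -4) = Mul(8, E))
z = 7
Function('f')(d, C) = Add(Rational(-7, 2), Mul(7, d))
Add(Add(Function('O')(24, -88), Function('f')(-37, Function('t')(2, 13))), -4972) = Add(Add(Mul(8, -88), Add(Rational(-7, 2), Mul(7, -37))), -4972) = Add(Add(-704, Add(Rational(-7, 2), -259)), -4972) = Add(Add(-704, Rational(-525, 2)), -4972) = Add(Rational(-1933, 2), -4972) = Rational(-11877, 2)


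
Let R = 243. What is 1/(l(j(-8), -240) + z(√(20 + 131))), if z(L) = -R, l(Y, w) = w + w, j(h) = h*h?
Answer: -1/723 ≈ -0.0013831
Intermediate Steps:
j(h) = h²
l(Y, w) = 2*w
z(L) = -243 (z(L) = -1*243 = -243)
1/(l(j(-8), -240) + z(√(20 + 131))) = 1/(2*(-240) - 243) = 1/(-480 - 243) = 1/(-723) = -1/723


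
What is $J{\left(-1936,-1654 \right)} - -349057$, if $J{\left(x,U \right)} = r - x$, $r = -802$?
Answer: $350191$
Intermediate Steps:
$J{\left(x,U \right)} = -802 - x$
$J{\left(-1936,-1654 \right)} - -349057 = \left(-802 - -1936\right) - -349057 = \left(-802 + 1936\right) + 349057 = 1134 + 349057 = 350191$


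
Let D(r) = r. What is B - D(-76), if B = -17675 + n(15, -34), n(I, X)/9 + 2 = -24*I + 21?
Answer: -20668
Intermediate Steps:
n(I, X) = 171 - 216*I (n(I, X) = -18 + 9*(-24*I + 21) = -18 + 9*(21 - 24*I) = -18 + (189 - 216*I) = 171 - 216*I)
B = -20744 (B = -17675 + (171 - 216*15) = -17675 + (171 - 3240) = -17675 - 3069 = -20744)
B - D(-76) = -20744 - 1*(-76) = -20744 + 76 = -20668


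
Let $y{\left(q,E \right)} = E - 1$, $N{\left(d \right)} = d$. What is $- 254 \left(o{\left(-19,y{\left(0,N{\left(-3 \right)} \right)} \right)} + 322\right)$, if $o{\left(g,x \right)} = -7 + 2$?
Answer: $-80518$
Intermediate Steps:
$y{\left(q,E \right)} = -1 + E$ ($y{\left(q,E \right)} = E - 1 = -1 + E$)
$o{\left(g,x \right)} = -5$
$- 254 \left(o{\left(-19,y{\left(0,N{\left(-3 \right)} \right)} \right)} + 322\right) = - 254 \left(-5 + 322\right) = \left(-254\right) 317 = -80518$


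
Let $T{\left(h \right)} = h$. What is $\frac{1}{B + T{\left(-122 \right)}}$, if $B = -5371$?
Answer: $- \frac{1}{5493} \approx -0.00018205$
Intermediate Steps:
$\frac{1}{B + T{\left(-122 \right)}} = \frac{1}{-5371 - 122} = \frac{1}{-5493} = - \frac{1}{5493}$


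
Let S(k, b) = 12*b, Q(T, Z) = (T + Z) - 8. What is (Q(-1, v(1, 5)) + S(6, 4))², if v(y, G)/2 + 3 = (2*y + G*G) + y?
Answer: 7921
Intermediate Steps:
v(y, G) = -6 + 2*G² + 6*y (v(y, G) = -6 + 2*((2*y + G*G) + y) = -6 + 2*((2*y + G²) + y) = -6 + 2*((G² + 2*y) + y) = -6 + 2*(G² + 3*y) = -6 + (2*G² + 6*y) = -6 + 2*G² + 6*y)
Q(T, Z) = -8 + T + Z
(Q(-1, v(1, 5)) + S(6, 4))² = ((-8 - 1 + (-6 + 2*5² + 6*1)) + 12*4)² = ((-8 - 1 + (-6 + 2*25 + 6)) + 48)² = ((-8 - 1 + (-6 + 50 + 6)) + 48)² = ((-8 - 1 + 50) + 48)² = (41 + 48)² = 89² = 7921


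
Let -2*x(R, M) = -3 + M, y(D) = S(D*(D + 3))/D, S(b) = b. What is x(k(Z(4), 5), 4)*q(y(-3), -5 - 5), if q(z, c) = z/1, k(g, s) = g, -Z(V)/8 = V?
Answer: 0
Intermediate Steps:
Z(V) = -8*V
y(D) = 3 + D (y(D) = (D*(D + 3))/D = (D*(3 + D))/D = 3 + D)
q(z, c) = z (q(z, c) = z*1 = z)
x(R, M) = 3/2 - M/2 (x(R, M) = -(-3 + M)/2 = 3/2 - M/2)
x(k(Z(4), 5), 4)*q(y(-3), -5 - 5) = (3/2 - ½*4)*(3 - 3) = (3/2 - 2)*0 = -½*0 = 0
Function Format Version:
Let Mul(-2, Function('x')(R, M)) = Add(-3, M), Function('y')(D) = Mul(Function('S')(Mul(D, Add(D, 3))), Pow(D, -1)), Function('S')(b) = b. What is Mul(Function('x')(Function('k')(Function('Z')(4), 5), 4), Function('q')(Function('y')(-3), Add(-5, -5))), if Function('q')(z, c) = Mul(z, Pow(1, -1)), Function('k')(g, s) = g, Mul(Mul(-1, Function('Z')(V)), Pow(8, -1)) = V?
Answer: 0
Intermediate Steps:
Function('Z')(V) = Mul(-8, V)
Function('y')(D) = Add(3, D) (Function('y')(D) = Mul(Mul(D, Add(D, 3)), Pow(D, -1)) = Mul(Mul(D, Add(3, D)), Pow(D, -1)) = Add(3, D))
Function('q')(z, c) = z (Function('q')(z, c) = Mul(z, 1) = z)
Function('x')(R, M) = Add(Rational(3, 2), Mul(Rational(-1, 2), M)) (Function('x')(R, M) = Mul(Rational(-1, 2), Add(-3, M)) = Add(Rational(3, 2), Mul(Rational(-1, 2), M)))
Mul(Function('x')(Function('k')(Function('Z')(4), 5), 4), Function('q')(Function('y')(-3), Add(-5, -5))) = Mul(Add(Rational(3, 2), Mul(Rational(-1, 2), 4)), Add(3, -3)) = Mul(Add(Rational(3, 2), -2), 0) = Mul(Rational(-1, 2), 0) = 0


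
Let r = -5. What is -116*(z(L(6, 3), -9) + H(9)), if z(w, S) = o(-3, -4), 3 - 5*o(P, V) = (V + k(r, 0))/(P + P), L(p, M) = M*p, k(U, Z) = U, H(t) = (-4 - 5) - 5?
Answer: 7946/5 ≈ 1589.2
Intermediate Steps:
H(t) = -14 (H(t) = -9 - 5 = -14)
o(P, V) = ⅗ - (-5 + V)/(10*P) (o(P, V) = ⅗ - (V - 5)/(5*(P + P)) = ⅗ - (-5 + V)/(5*(2*P)) = ⅗ - (-5 + V)*1/(2*P)/5 = ⅗ - (-5 + V)/(10*P))
z(w, S) = 3/10 (z(w, S) = (⅒)*(5 - 1*(-4) + 6*(-3))/(-3) = (⅒)*(-⅓)*(5 + 4 - 18) = (⅒)*(-⅓)*(-9) = 3/10)
-116*(z(L(6, 3), -9) + H(9)) = -116*(3/10 - 14) = -116*(-137/10) = 7946/5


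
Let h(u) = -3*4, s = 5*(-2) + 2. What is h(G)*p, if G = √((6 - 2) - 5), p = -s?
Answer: -96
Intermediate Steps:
s = -8 (s = -10 + 2 = -8)
p = 8 (p = -1*(-8) = 8)
G = I (G = √(4 - 5) = √(-1) = I ≈ 1.0*I)
h(u) = -12
h(G)*p = -12*8 = -96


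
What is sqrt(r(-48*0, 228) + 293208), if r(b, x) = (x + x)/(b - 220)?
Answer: 3*sqrt(98549770)/55 ≈ 541.49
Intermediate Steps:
r(b, x) = 2*x/(-220 + b) (r(b, x) = (2*x)/(-220 + b) = 2*x/(-220 + b))
sqrt(r(-48*0, 228) + 293208) = sqrt(2*228/(-220 - 48*0) + 293208) = sqrt(2*228/(-220 + 0) + 293208) = sqrt(2*228/(-220) + 293208) = sqrt(2*228*(-1/220) + 293208) = sqrt(-114/55 + 293208) = sqrt(16126326/55) = 3*sqrt(98549770)/55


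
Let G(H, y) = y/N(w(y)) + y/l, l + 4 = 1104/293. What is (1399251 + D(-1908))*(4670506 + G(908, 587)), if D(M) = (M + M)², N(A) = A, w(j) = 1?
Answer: 5067050265482631/68 ≈ 7.4515e+13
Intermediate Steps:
l = -68/293 (l = -4 + 1104/293 = -68/293 ≈ -0.23208)
G(H, y) = -225*y/68 (G(H, y) = y/1 + y/(-68/293) = y*1 + y*(-293/68) = y - 293*y/68 = -225*y/68)
D(M) = 4*M² (D(M) = (2*M)² = 4*M²)
(1399251 + D(-1908))*(4670506 + G(908, 587)) = (1399251 + 4*(-1908)²)*(4670506 - 225/68*587) = (1399251 + 4*3640464)*(4670506 - 132075/68) = (1399251 + 14561856)*(317462333/68) = 15961107*(317462333/68) = 5067050265482631/68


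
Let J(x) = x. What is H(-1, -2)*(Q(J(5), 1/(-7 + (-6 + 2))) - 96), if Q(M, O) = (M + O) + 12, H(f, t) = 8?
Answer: -6960/11 ≈ -632.73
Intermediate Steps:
Q(M, O) = 12 + M + O
H(-1, -2)*(Q(J(5), 1/(-7 + (-6 + 2))) - 96) = 8*((12 + 5 + 1/(-7 + (-6 + 2))) - 96) = 8*((12 + 5 + 1/(-7 - 4)) - 96) = 8*((12 + 5 + 1/(-11)) - 96) = 8*((12 + 5 - 1/11) - 96) = 8*(186/11 - 96) = 8*(-870/11) = -6960/11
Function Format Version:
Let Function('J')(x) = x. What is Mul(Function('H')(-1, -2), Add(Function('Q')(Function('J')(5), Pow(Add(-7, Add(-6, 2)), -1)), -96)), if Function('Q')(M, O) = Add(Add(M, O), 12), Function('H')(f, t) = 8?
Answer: Rational(-6960, 11) ≈ -632.73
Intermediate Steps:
Function('Q')(M, O) = Add(12, M, O)
Mul(Function('H')(-1, -2), Add(Function('Q')(Function('J')(5), Pow(Add(-7, Add(-6, 2)), -1)), -96)) = Mul(8, Add(Add(12, 5, Pow(Add(-7, Add(-6, 2)), -1)), -96)) = Mul(8, Add(Add(12, 5, Pow(Add(-7, -4), -1)), -96)) = Mul(8, Add(Add(12, 5, Pow(-11, -1)), -96)) = Mul(8, Add(Add(12, 5, Rational(-1, 11)), -96)) = Mul(8, Add(Rational(186, 11), -96)) = Mul(8, Rational(-870, 11)) = Rational(-6960, 11)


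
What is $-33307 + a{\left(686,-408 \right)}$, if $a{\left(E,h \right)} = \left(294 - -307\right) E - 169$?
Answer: $378810$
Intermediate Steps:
$a{\left(E,h \right)} = -169 + 601 E$ ($a{\left(E,h \right)} = \left(294 + 307\right) E - 169 = 601 E - 169 = -169 + 601 E$)
$-33307 + a{\left(686,-408 \right)} = -33307 + \left(-169 + 601 \cdot 686\right) = -33307 + \left(-169 + 412286\right) = -33307 + 412117 = 378810$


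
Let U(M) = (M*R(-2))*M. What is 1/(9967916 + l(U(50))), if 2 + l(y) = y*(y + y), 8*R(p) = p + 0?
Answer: 1/10749164 ≈ 9.3031e-8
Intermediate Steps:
R(p) = p/8 (R(p) = (p + 0)/8 = p/8)
U(M) = -M**2/4 (U(M) = (M*((1/8)*(-2)))*M = (M*(-1/4))*M = (-M/4)*M = -M**2/4)
l(y) = -2 + 2*y**2 (l(y) = -2 + y*(y + y) = -2 + y*(2*y) = -2 + 2*y**2)
1/(9967916 + l(U(50))) = 1/(9967916 + (-2 + 2*(-1/4*50**2)**2)) = 1/(9967916 + (-2 + 2*(-1/4*2500)**2)) = 1/(9967916 + (-2 + 2*(-625)**2)) = 1/(9967916 + (-2 + 2*390625)) = 1/(9967916 + (-2 + 781250)) = 1/(9967916 + 781248) = 1/10749164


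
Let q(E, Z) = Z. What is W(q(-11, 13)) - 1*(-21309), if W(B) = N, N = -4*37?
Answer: 21161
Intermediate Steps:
N = -148
W(B) = -148
W(q(-11, 13)) - 1*(-21309) = -148 - 1*(-21309) = -148 + 21309 = 21161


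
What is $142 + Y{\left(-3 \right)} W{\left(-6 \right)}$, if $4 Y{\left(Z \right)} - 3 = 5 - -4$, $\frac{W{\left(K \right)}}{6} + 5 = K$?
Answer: $-56$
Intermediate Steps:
$W{\left(K \right)} = -30 + 6 K$
$Y{\left(Z \right)} = 3$ ($Y{\left(Z \right)} = \frac{3}{4} + \frac{5 - -4}{4} = \frac{3}{4} + \frac{5 + 4}{4} = \frac{3}{4} + \frac{1}{4} \cdot 9 = \frac{3}{4} + \frac{9}{4} = 3$)
$142 + Y{\left(-3 \right)} W{\left(-6 \right)} = 142 + 3 \left(-30 + 6 \left(-6\right)\right) = 142 + 3 \left(-30 - 36\right) = 142 + 3 \left(-66\right) = 142 - 198 = -56$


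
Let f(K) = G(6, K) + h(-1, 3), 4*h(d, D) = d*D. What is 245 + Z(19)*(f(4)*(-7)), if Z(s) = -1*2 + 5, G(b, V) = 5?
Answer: 623/4 ≈ 155.75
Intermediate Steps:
h(d, D) = D*d/4 (h(d, D) = (d*D)/4 = (D*d)/4 = D*d/4)
Z(s) = 3 (Z(s) = -2 + 5 = 3)
f(K) = 17/4 (f(K) = 5 + (¼)*3*(-1) = 5 - ¾ = 17/4)
245 + Z(19)*(f(4)*(-7)) = 245 + 3*((17/4)*(-7)) = 245 + 3*(-119/4) = 245 - 357/4 = 623/4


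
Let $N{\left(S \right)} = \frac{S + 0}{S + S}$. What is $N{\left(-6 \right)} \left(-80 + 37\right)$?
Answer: $- \frac{43}{2} \approx -21.5$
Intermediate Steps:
$N{\left(S \right)} = \frac{1}{2}$ ($N{\left(S \right)} = \frac{S}{2 S} = S \frac{1}{2 S} = \frac{1}{2}$)
$N{\left(-6 \right)} \left(-80 + 37\right) = \frac{-80 + 37}{2} = \frac{1}{2} \left(-43\right) = - \frac{43}{2}$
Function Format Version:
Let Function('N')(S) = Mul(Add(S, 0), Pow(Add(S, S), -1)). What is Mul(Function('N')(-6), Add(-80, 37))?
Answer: Rational(-43, 2) ≈ -21.500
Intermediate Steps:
Function('N')(S) = Rational(1, 2) (Function('N')(S) = Mul(S, Pow(Mul(2, S), -1)) = Mul(S, Mul(Rational(1, 2), Pow(S, -1))) = Rational(1, 2))
Mul(Function('N')(-6), Add(-80, 37)) = Mul(Rational(1, 2), Add(-80, 37)) = Mul(Rational(1, 2), -43) = Rational(-43, 2)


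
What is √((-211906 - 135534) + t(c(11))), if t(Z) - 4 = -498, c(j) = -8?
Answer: I*√347934 ≈ 589.86*I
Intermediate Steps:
t(Z) = -494 (t(Z) = 4 - 498 = -494)
√((-211906 - 135534) + t(c(11))) = √((-211906 - 135534) - 494) = √(-347440 - 494) = √(-347934) = I*√347934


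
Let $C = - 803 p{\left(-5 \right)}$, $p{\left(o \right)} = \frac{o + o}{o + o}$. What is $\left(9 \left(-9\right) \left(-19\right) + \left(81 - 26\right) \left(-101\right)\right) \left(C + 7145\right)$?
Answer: $-25469472$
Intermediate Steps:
$p{\left(o \right)} = 1$ ($p{\left(o \right)} = \frac{2 o}{2 o} = 2 o \frac{1}{2 o} = 1$)
$C = -803$ ($C = \left(-803\right) 1 = -803$)
$\left(9 \left(-9\right) \left(-19\right) + \left(81 - 26\right) \left(-101\right)\right) \left(C + 7145\right) = \left(9 \left(-9\right) \left(-19\right) + \left(81 - 26\right) \left(-101\right)\right) \left(-803 + 7145\right) = \left(\left(-81\right) \left(-19\right) + 55 \left(-101\right)\right) 6342 = \left(1539 - 5555\right) 6342 = \left(-4016\right) 6342 = -25469472$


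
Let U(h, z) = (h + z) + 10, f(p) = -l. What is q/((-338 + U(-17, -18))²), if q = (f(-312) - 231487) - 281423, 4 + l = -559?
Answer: -46577/11979 ≈ -3.8882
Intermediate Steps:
l = -563 (l = -4 - 559 = -563)
f(p) = 563 (f(p) = -1*(-563) = 563)
q = -512347 (q = (563 - 231487) - 281423 = -230924 - 281423 = -512347)
U(h, z) = 10 + h + z
q/((-338 + U(-17, -18))²) = -512347/(-338 + (10 - 17 - 18))² = -512347/(-338 - 25)² = -512347/((-363)²) = -512347/131769 = -512347*1/131769 = -46577/11979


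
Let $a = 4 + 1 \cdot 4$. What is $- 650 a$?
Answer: $-5200$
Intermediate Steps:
$a = 8$ ($a = 4 + 4 = 8$)
$- 650 a = - 650 \cdot 8 = \left(-1\right) 5200 = -5200$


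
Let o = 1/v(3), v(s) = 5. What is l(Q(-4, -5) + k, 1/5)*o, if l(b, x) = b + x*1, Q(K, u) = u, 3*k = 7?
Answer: -37/75 ≈ -0.49333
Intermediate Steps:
k = 7/3 (k = (1/3)*7 = 7/3 ≈ 2.3333)
l(b, x) = b + x
o = 1/5 ≈ 0.20000
l(Q(-4, -5) + k, 1/5)*o = ((-5 + 7/3) + 1/5)*(1/5) = (-8/3 + 1/5)*(1/5) = -37/15*1/5 = -37/75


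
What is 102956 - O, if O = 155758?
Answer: -52802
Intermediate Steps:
102956 - O = 102956 - 1*155758 = 102956 - 155758 = -52802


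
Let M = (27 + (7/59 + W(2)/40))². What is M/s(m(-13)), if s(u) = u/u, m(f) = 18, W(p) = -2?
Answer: 1020227481/1392400 ≈ 732.71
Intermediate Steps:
s(u) = 1
M = 1020227481/1392400 (M = (27 + (7/59 - 2/40))² = (27 + (7*(1/59) - 2*1/40))² = (27 + (7/59 - 1/20))² = (27 + 81/1180)² = (31941/1180)² = 1020227481/1392400 ≈ 732.71)
M/s(m(-13)) = (1020227481/1392400)/1 = (1020227481/1392400)*1 = 1020227481/1392400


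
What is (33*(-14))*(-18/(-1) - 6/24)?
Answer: -16401/2 ≈ -8200.5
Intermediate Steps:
(33*(-14))*(-18/(-1) - 6/24) = -462*(-18*(-1) - 6*1/24) = -462*(18 - 1/4) = -462*71/4 = -16401/2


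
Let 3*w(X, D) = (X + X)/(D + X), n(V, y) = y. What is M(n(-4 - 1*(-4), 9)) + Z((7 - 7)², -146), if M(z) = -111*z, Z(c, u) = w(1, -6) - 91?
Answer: -16352/15 ≈ -1090.1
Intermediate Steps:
w(X, D) = 2*X/(3*(D + X)) (w(X, D) = ((X + X)/(D + X))/3 = ((2*X)/(D + X))/3 = (2*X/(D + X))/3 = 2*X/(3*(D + X)))
Z(c, u) = -1367/15 (Z(c, u) = (⅔)*1/(-6 + 1) - 91 = (⅔)*1/(-5) - 91 = (⅔)*1*(-⅕) - 91 = -2/15 - 91 = -1367/15)
M(n(-4 - 1*(-4), 9)) + Z((7 - 7)², -146) = -111*9 - 1367/15 = -999 - 1367/15 = -16352/15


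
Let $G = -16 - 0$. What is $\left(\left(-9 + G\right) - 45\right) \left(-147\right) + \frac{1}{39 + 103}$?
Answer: $\frac{1461181}{142} \approx 10290.0$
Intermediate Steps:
$G = -16$ ($G = -16 + 0 = -16$)
$\left(\left(-9 + G\right) - 45\right) \left(-147\right) + \frac{1}{39 + 103} = \left(\left(-9 - 16\right) - 45\right) \left(-147\right) + \frac{1}{39 + 103} = \left(-25 - 45\right) \left(-147\right) + \frac{1}{142} = \left(-70\right) \left(-147\right) + \frac{1}{142} = 10290 + \frac{1}{142} = \frac{1461181}{142}$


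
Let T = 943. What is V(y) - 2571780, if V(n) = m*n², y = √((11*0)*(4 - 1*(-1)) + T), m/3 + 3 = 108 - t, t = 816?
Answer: -4583199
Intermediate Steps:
m = -2133 (m = -9 + 3*(108 - 1*816) = -9 + 3*(108 - 816) = -9 + 3*(-708) = -9 - 2124 = -2133)
y = √943 (y = √((11*0)*(4 - 1*(-1)) + 943) = √(0*(4 + 1) + 943) = √(0*5 + 943) = √(0 + 943) = √943 ≈ 30.708)
V(n) = -2133*n²
V(y) - 2571780 = -2133*(√943)² - 2571780 = -2133*943 - 2571780 = -2011419 - 2571780 = -4583199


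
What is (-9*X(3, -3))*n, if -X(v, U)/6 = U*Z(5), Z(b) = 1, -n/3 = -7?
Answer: -3402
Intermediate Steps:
n = 21 (n = -3*(-7) = 21)
X(v, U) = -6*U
(-9*X(3, -3))*n = -(-54)*(-3)*21 = -9*18*21 = -162*21 = -3402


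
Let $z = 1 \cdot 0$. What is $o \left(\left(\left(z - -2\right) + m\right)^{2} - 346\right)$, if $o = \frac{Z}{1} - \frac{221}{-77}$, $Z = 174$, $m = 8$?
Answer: $- \frac{3350274}{77} \approx -43510.0$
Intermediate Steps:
$z = 0$
$o = \frac{13619}{77}$ ($o = \frac{174}{1} - \frac{221}{-77} = 174 \cdot 1 - - \frac{221}{77} = 174 + \frac{221}{77} = \frac{13619}{77} \approx 176.87$)
$o \left(\left(\left(z - -2\right) + m\right)^{2} - 346\right) = \frac{13619 \left(\left(\left(0 - -2\right) + 8\right)^{2} - 346\right)}{77} = \frac{13619 \left(\left(\left(0 + 2\right) + 8\right)^{2} - 346\right)}{77} = \frac{13619 \left(\left(2 + 8\right)^{2} - 346\right)}{77} = \frac{13619 \left(10^{2} - 346\right)}{77} = \frac{13619 \left(100 - 346\right)}{77} = \frac{13619}{77} \left(-246\right) = - \frac{3350274}{77}$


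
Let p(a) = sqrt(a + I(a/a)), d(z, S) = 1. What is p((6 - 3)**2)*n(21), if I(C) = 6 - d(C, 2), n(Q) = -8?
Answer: -8*sqrt(14) ≈ -29.933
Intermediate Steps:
I(C) = 5 (I(C) = 6 - 1*1 = 6 - 1 = 5)
p(a) = sqrt(5 + a) (p(a) = sqrt(a + 5) = sqrt(5 + a))
p((6 - 3)**2)*n(21) = sqrt(5 + (6 - 3)**2)*(-8) = sqrt(5 + 3**2)*(-8) = sqrt(5 + 9)*(-8) = sqrt(14)*(-8) = -8*sqrt(14)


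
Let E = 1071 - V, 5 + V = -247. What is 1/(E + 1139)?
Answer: 1/2462 ≈ 0.00040617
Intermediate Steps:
V = -252 (V = -5 - 247 = -252)
E = 1323 (E = 1071 - 1*(-252) = 1071 + 252 = 1323)
1/(E + 1139) = 1/(1323 + 1139) = 1/2462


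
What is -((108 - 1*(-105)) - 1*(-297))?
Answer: -510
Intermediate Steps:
-((108 - 1*(-105)) - 1*(-297)) = -((108 + 105) + 297) = -(213 + 297) = -1*510 = -510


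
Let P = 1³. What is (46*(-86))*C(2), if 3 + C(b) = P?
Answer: 7912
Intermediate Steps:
P = 1
C(b) = -2 (C(b) = -3 + 1 = -2)
(46*(-86))*C(2) = (46*(-86))*(-2) = -3956*(-2) = 7912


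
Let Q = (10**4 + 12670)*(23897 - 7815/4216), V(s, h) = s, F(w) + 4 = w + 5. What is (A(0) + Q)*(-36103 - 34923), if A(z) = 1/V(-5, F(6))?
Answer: -11927248440419663/310 ≈ -3.8475e+13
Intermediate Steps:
F(w) = 1 + w (F(w) = -4 + (w + 5) = -4 + (5 + w) = 1 + w)
A(z) = -1/5 (A(z) = 1/(-5) = -1/5)
Q = 1141909855895/2108 (Q = (10000 + 12670)*(23897 - 7815*1/4216) = 22670*(23897 - 7815/4216) = 22670*(100741937/4216) = 1141909855895/2108 ≈ 5.4170e+8)
(A(0) + Q)*(-36103 - 34923) = (-1/5 + 1141909855895/2108)*(-36103 - 34923) = (5709549277367/10540)*(-71026) = -11927248440419663/310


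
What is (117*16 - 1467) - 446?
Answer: -41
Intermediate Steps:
(117*16 - 1467) - 446 = (1872 - 1467) - 446 = 405 - 446 = -41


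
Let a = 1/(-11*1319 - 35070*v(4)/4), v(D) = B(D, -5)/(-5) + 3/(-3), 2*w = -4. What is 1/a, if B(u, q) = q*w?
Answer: 23587/2 ≈ 11794.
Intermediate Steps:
w = -2 (w = (1/2)*(-4) = -2)
B(u, q) = -2*q (B(u, q) = q*(-2) = -2*q)
v(D) = -3 (v(D) = -2*(-5)/(-5) + 3/(-3) = 10*(-1/5) + 3*(-1/3) = -2 - 1 = -3)
a = 2/23587 (a = 1/(-11*1319 - (-105210)/4) = 1/(-14509 - (-105210)/4) = 1/(-14509 - 35070*(-3/4)) = 1/(-14509 + 52605/2) = 1/(23587/2) = 2/23587 ≈ 8.4792e-5)
1/a = 1/(2/23587) = 23587/2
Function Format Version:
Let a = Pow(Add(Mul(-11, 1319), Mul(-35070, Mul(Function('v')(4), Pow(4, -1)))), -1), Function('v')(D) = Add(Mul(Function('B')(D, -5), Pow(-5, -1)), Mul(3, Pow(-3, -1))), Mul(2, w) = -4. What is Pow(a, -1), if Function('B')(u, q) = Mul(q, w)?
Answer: Rational(23587, 2) ≈ 11794.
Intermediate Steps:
w = -2 (w = Mul(Rational(1, 2), -4) = -2)
Function('B')(u, q) = Mul(-2, q) (Function('B')(u, q) = Mul(q, -2) = Mul(-2, q))
Function('v')(D) = -3 (Function('v')(D) = Add(Mul(Mul(-2, -5), Pow(-5, -1)), Mul(3, Pow(-3, -1))) = Add(Mul(10, Rational(-1, 5)), Mul(3, Rational(-1, 3))) = Add(-2, -1) = -3)
a = Rational(2, 23587) (a = Pow(Add(Mul(-11, 1319), Mul(-35070, Mul(-3, Pow(4, -1)))), -1) = Pow(Add(-14509, Mul(-35070, Mul(-3, Rational(1, 4)))), -1) = Pow(Add(-14509, Mul(-35070, Rational(-3, 4))), -1) = Pow(Add(-14509, Rational(52605, 2)), -1) = Pow(Rational(23587, 2), -1) = Rational(2, 23587) ≈ 8.4792e-5)
Pow(a, -1) = Pow(Rational(2, 23587), -1) = Rational(23587, 2)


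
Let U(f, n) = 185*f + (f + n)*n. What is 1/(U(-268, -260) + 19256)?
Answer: 1/106956 ≈ 9.3496e-6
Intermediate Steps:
U(f, n) = 185*f + n*(f + n)
1/(U(-268, -260) + 19256) = 1/(((-260)**2 + 185*(-268) - 268*(-260)) + 19256) = 1/((67600 - 49580 + 69680) + 19256) = 1/(87700 + 19256) = 1/106956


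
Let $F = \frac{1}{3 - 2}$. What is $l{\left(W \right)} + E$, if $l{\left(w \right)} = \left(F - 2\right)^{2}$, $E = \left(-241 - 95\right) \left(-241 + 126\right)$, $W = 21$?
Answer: $38641$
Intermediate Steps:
$E = 38640$ ($E = \left(-336\right) \left(-115\right) = 38640$)
$F = 1$ ($F = 1^{-1} = 1$)
$l{\left(w \right)} = 1$ ($l{\left(w \right)} = \left(1 - 2\right)^{2} = \left(-1\right)^{2} = 1$)
$l{\left(W \right)} + E = 1 + 38640 = 38641$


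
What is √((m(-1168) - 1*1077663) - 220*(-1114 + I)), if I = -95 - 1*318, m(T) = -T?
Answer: I*√740555 ≈ 860.55*I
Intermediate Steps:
I = -413 (I = -95 - 318 = -413)
√((m(-1168) - 1*1077663) - 220*(-1114 + I)) = √((-1*(-1168) - 1*1077663) - 220*(-1114 - 413)) = √((1168 - 1077663) - 220*(-1527)) = √(-1076495 + 335940) = √(-740555) = I*√740555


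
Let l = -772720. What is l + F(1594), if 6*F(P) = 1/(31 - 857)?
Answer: -3829600321/4956 ≈ -7.7272e+5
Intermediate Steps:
F(P) = -1/4956 (F(P) = 1/(6*(31 - 857)) = (⅙)/(-826) = (⅙)*(-1/826) = -1/4956)
l + F(1594) = -772720 - 1/4956 = -3829600321/4956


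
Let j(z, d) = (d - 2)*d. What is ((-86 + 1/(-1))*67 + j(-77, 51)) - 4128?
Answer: -7458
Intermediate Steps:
j(z, d) = d*(-2 + d) (j(z, d) = (-2 + d)*d = d*(-2 + d))
((-86 + 1/(-1))*67 + j(-77, 51)) - 4128 = ((-86 + 1/(-1))*67 + 51*(-2 + 51)) - 4128 = ((-86 - 1)*67 + 51*49) - 4128 = (-87*67 + 2499) - 4128 = (-5829 + 2499) - 4128 = -3330 - 4128 = -7458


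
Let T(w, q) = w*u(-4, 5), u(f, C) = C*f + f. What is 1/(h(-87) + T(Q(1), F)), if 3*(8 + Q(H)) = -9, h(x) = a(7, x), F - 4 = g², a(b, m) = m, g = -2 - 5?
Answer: 1/177 ≈ 0.0056497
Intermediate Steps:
g = -7
F = 53 (F = 4 + (-7)² = 4 + 49 = 53)
h(x) = x
u(f, C) = f + C*f
Q(H) = -11 (Q(H) = -8 + (⅓)*(-9) = -8 - 3 = -11)
T(w, q) = -24*w (T(w, q) = w*(-4*(1 + 5)) = w*(-4*6) = w*(-24) = -24*w)
1/(h(-87) + T(Q(1), F)) = 1/(-87 - 24*(-11)) = 1/(-87 + 264) = 1/177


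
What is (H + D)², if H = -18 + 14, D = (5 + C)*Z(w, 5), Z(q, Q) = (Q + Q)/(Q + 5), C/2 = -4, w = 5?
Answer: 49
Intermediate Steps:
C = -8 (C = 2*(-4) = -8)
Z(q, Q) = 2*Q/(5 + Q) (Z(q, Q) = (2*Q)/(5 + Q) = 2*Q/(5 + Q))
D = -3 (D = (5 - 8)*(2*5/(5 + 5)) = -6*5/10 = -3*1 = -3)
H = -4
(H + D)² = (-4 - 3)² = (-7)² = 49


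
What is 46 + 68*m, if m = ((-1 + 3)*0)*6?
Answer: 46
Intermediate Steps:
m = 0 (m = (2*0)*6 = 0*6 = 0)
46 + 68*m = 46 + 68*0 = 46 + 0 = 46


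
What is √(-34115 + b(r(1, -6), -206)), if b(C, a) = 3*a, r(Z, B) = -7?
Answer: I*√34733 ≈ 186.37*I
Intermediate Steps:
√(-34115 + b(r(1, -6), -206)) = √(-34115 + 3*(-206)) = √(-34115 - 618) = √(-34733) = I*√34733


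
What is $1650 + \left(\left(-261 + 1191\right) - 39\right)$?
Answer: $2541$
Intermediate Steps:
$1650 + \left(\left(-261 + 1191\right) - 39\right) = 1650 + \left(930 - 39\right) = 1650 + 891 = 2541$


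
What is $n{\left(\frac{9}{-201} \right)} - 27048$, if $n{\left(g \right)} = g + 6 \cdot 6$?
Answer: $- \frac{1809807}{67} \approx -27012.0$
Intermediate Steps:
$n{\left(g \right)} = 36 + g$ ($n{\left(g \right)} = g + 36 = 36 + g$)
$n{\left(\frac{9}{-201} \right)} - 27048 = \left(36 + \frac{9}{-201}\right) - 27048 = \left(36 + 9 \left(- \frac{1}{201}\right)\right) - 27048 = \left(36 - \frac{3}{67}\right) - 27048 = \frac{2409}{67} - 27048 = - \frac{1809807}{67}$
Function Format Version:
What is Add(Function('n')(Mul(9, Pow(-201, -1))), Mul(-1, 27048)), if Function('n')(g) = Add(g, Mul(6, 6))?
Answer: Rational(-1809807, 67) ≈ -27012.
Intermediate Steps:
Function('n')(g) = Add(36, g) (Function('n')(g) = Add(g, 36) = Add(36, g))
Add(Function('n')(Mul(9, Pow(-201, -1))), Mul(-1, 27048)) = Add(Add(36, Mul(9, Pow(-201, -1))), Mul(-1, 27048)) = Add(Add(36, Mul(9, Rational(-1, 201))), -27048) = Add(Add(36, Rational(-3, 67)), -27048) = Add(Rational(2409, 67), -27048) = Rational(-1809807, 67)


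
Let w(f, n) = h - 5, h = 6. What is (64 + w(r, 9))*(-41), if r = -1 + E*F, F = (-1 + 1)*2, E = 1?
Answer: -2665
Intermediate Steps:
F = 0 (F = 0*2 = 0)
r = -1 (r = -1 + 1*0 = -1 + 0 = -1)
w(f, n) = 1 (w(f, n) = 6 - 5 = 1)
(64 + w(r, 9))*(-41) = (64 + 1)*(-41) = 65*(-41) = -2665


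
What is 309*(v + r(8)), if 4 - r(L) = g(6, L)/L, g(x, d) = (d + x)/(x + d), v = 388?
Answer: 968715/8 ≈ 1.2109e+5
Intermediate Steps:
g(x, d) = 1 (g(x, d) = (d + x)/(d + x) = 1)
r(L) = 4 - 1/L
309*(v + r(8)) = 309*(388 + (4 - 1/8)) = 309*(388 + (4 - 1*⅛)) = 309*(388 + (4 - ⅛)) = 309*(388 + 31/8) = 309*(3135/8) = 968715/8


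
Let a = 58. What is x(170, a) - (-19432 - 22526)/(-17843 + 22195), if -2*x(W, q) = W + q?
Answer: -227085/2176 ≈ -104.36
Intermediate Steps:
x(W, q) = -W/2 - q/2 (x(W, q) = -(W + q)/2 = -W/2 - q/2)
x(170, a) - (-19432 - 22526)/(-17843 + 22195) = (-½*170 - ½*58) - (-19432 - 22526)/(-17843 + 22195) = (-85 - 29) - (-41958)/4352 = -114 - (-41958)/4352 = -114 - 1*(-20979/2176) = -114 + 20979/2176 = -227085/2176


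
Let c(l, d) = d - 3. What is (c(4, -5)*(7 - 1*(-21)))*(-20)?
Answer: 4480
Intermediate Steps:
c(l, d) = -3 + d
(c(4, -5)*(7 - 1*(-21)))*(-20) = ((-3 - 5)*(7 - 1*(-21)))*(-20) = -8*(7 + 21)*(-20) = -8*28*(-20) = -224*(-20) = 4480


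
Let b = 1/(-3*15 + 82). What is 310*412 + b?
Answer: 4725641/37 ≈ 1.2772e+5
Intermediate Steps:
b = 1/37 (b = 1/(-45 + 82) = 1/37 ≈ 0.027027)
310*412 + b = 310*412 + 1/37 = 127720 + 1/37 = 4725641/37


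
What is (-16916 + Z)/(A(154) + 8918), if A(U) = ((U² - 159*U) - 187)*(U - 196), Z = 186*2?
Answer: -2068/6139 ≈ -0.33686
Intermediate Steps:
Z = 372
A(U) = (-196 + U)*(-187 + U² - 159*U) (A(U) = (-187 + U² - 159*U)*(-196 + U) = (-196 + U)*(-187 + U² - 159*U))
(-16916 + Z)/(A(154) + 8918) = (-16916 + 372)/((36652 + 154³ - 355*154² + 30977*154) + 8918) = -16544/((36652 + 3652264 - 355*23716 + 4770458) + 8918) = -16544/((36652 + 3652264 - 8419180 + 4770458) + 8918) = -16544/(40194 + 8918) = -16544/49112 = -16544*1/49112 = -2068/6139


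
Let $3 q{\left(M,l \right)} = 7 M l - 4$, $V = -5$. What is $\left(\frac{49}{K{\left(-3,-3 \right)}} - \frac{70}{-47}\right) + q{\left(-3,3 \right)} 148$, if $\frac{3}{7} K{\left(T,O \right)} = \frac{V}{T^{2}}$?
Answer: $- \frac{2355859}{705} \approx -3341.6$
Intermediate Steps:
$K{\left(T,O \right)} = - \frac{35}{3 T^{2}}$ ($K{\left(T,O \right)} = \frac{7 \left(- \frac{5}{T^{2}}\right)}{3} = - \frac{35}{3 T^{2}}$)
$q{\left(M,l \right)} = - \frac{4}{3} + \frac{7 M l}{3}$ ($q{\left(M,l \right)} = \frac{7 M l - 4}{3} = \frac{-4 + 7 M l}{3} = - \frac{4}{3} + \frac{7 M l}{3}$)
$\left(\frac{49}{K{\left(-3,-3 \right)}} - \frac{70}{-47}\right) + q{\left(-3,3 \right)} 148 = \left(\frac{49}{\left(- \frac{35}{3}\right) \frac{1}{9}} - \frac{70}{-47}\right) + \left(- \frac{4}{3} + \frac{7}{3} \left(-3\right) 3\right) 148 = \left(\frac{49}{\left(- \frac{35}{3}\right) \frac{1}{9}} - - \frac{70}{47}\right) + \left(- \frac{4}{3} - 21\right) 148 = \left(\frac{49}{- \frac{35}{27}} + \frac{70}{47}\right) - \frac{9916}{3} = \left(49 \left(- \frac{27}{35}\right) + \frac{70}{47}\right) - \frac{9916}{3} = \left(- \frac{189}{5} + \frac{70}{47}\right) - \frac{9916}{3} = - \frac{8533}{235} - \frac{9916}{3} = - \frac{2355859}{705}$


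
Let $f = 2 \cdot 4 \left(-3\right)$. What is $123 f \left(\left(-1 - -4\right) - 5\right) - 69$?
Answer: $5835$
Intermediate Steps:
$f = -24$ ($f = 8 \left(-3\right) = -24$)
$123 f \left(\left(-1 - -4\right) - 5\right) - 69 = 123 \left(- 24 \left(\left(-1 - -4\right) - 5\right)\right) - 69 = 123 \left(- 24 \left(\left(-1 + 4\right) - 5\right)\right) - 69 = 123 \left(- 24 \left(3 - 5\right)\right) - 69 = 123 \left(\left(-24\right) \left(-2\right)\right) - 69 = 123 \cdot 48 - 69 = 5904 - 69 = 5835$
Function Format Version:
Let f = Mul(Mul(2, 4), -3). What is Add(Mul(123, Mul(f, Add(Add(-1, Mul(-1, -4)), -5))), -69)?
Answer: 5835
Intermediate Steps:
f = -24 (f = Mul(8, -3) = -24)
Add(Mul(123, Mul(f, Add(Add(-1, Mul(-1, -4)), -5))), -69) = Add(Mul(123, Mul(-24, Add(Add(-1, Mul(-1, -4)), -5))), -69) = Add(Mul(123, Mul(-24, Add(Add(-1, 4), -5))), -69) = Add(Mul(123, Mul(-24, Add(3, -5))), -69) = Add(Mul(123, Mul(-24, -2)), -69) = Add(Mul(123, 48), -69) = Add(5904, -69) = 5835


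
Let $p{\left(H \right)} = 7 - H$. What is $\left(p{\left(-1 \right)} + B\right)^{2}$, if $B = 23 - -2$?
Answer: $1089$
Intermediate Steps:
$B = 25$ ($B = 23 + 2 = 25$)
$\left(p{\left(-1 \right)} + B\right)^{2} = \left(\left(7 - -1\right) + 25\right)^{2} = \left(\left(7 + 1\right) + 25\right)^{2} = \left(8 + 25\right)^{2} = 33^{2} = 1089$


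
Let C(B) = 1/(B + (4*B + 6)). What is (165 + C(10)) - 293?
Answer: -7167/56 ≈ -127.98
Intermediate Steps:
C(B) = 1/(6 + 5*B) (C(B) = 1/(B + (6 + 4*B)) = 1/(6 + 5*B))
(165 + C(10)) - 293 = (165 + 1/(6 + 5*10)) - 293 = (165 + 1/(6 + 50)) - 293 = (165 + 1/56) - 293 = 9241/56 - 293 = -7167/56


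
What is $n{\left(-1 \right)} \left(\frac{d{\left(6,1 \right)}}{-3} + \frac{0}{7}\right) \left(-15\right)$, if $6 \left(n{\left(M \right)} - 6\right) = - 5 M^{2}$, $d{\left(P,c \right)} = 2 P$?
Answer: $310$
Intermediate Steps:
$n{\left(M \right)} = 6 - \frac{5 M^{2}}{6}$ ($n{\left(M \right)} = 6 + \frac{\left(-5\right) M^{2}}{6} = 6 - \frac{5 M^{2}}{6}$)
$n{\left(-1 \right)} \left(\frac{d{\left(6,1 \right)}}{-3} + \frac{0}{7}\right) \left(-15\right) = \left(6 - \frac{5 \left(-1\right)^{2}}{6}\right) \left(\frac{2 \cdot 6}{-3} + \frac{0}{7}\right) \left(-15\right) = \left(6 - \frac{5}{6}\right) \left(12 \left(- \frac{1}{3}\right) + 0 \cdot \frac{1}{7}\right) \left(-15\right) = \left(6 - \frac{5}{6}\right) \left(-4 + 0\right) \left(-15\right) = \frac{31}{6} \left(-4\right) \left(-15\right) = \left(- \frac{62}{3}\right) \left(-15\right) = 310$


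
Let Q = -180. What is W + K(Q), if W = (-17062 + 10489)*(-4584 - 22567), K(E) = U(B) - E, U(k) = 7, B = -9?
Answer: 178463710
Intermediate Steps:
K(E) = 7 - E
W = 178463523 (W = -6573*(-27151) = 178463523)
W + K(Q) = 178463523 + (7 - 1*(-180)) = 178463523 + (7 + 180) = 178463523 + 187 = 178463710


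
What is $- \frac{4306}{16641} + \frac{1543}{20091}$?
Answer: $- \frac{20278261}{111444777} \approx -0.18196$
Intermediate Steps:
$- \frac{4306}{16641} + \frac{1543}{20091} = - \frac{20278261}{111444777}$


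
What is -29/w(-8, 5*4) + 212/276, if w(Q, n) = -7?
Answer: 2372/483 ≈ 4.9110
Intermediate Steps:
-29/w(-8, 5*4) + 212/276 = -29/(-7) + 212/276 = -29*(-1/7) + 212*(1/276) = 29/7 + 53/69 = 2372/483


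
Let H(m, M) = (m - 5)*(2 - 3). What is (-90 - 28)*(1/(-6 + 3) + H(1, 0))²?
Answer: -14278/9 ≈ -1586.4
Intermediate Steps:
H(m, M) = 5 - m (H(m, M) = (-5 + m)*(-1) = 5 - m)
(-90 - 28)*(1/(-6 + 3) + H(1, 0))² = (-90 - 28)*(1/(-6 + 3) + (5 - 1*1))² = -118*(1/(-3) + (5 - 1))² = -118*(-⅓ + 4)² = -118*(11/3)² = -118*121/9 = -14278/9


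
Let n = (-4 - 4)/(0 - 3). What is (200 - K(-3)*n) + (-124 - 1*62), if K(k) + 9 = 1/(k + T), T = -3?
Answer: 346/9 ≈ 38.444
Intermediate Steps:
n = 8/3 (n = -8/(-3) = -8*(-1/3) = 8/3 ≈ 2.6667)
K(k) = -9 + 1/(-3 + k) (K(k) = -9 + 1/(k - 3) = -9 + 1/(-3 + k))
(200 - K(-3)*n) + (-124 - 1*62) = (200 - (28 - 9*(-3))/(-3 - 3)*8/3) + (-124 - 1*62) = (200 - (28 + 27)/(-6)*8/3) + (-124 - 62) = (200 - (-1/6*55)*8/3) - 186 = (200 - (-55)*8/(6*3)) - 186 = (200 - 1*(-220/9)) - 186 = (200 + 220/9) - 186 = 2020/9 - 186 = 346/9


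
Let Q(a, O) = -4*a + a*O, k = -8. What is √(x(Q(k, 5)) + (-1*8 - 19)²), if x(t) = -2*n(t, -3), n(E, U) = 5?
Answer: √719 ≈ 26.814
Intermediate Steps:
Q(a, O) = -4*a + O*a
x(t) = -10 (x(t) = -2*5 = -10)
√(x(Q(k, 5)) + (-1*8 - 19)²) = √(-10 + (-1*8 - 19)²) = √(-10 + (-8 - 19)²) = √(-10 + (-27)²) = √(-10 + 729) = √719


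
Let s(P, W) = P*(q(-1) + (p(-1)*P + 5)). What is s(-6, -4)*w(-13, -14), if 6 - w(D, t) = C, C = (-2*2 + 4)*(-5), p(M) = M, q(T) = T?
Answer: -360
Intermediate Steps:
s(P, W) = P*(4 - P) (s(P, W) = P*(-1 + (-P + 5)) = P*(-1 + (5 - P)) = P*(4 - P))
C = 0 (C = (-4 + 4)*(-5) = 0*(-5) = 0)
w(D, t) = 6 (w(D, t) = 6 - 1*0 = 6 + 0 = 6)
s(-6, -4)*w(-13, -14) = -6*(4 - 1*(-6))*6 = -6*(4 + 6)*6 = -6*10*6 = -60*6 = -360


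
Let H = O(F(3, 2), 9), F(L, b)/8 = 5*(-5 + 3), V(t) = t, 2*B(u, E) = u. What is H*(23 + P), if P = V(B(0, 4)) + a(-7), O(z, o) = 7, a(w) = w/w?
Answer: 168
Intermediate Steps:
a(w) = 1
B(u, E) = u/2
F(L, b) = -80 (F(L, b) = 8*(5*(-5 + 3)) = 8*(5*(-2)) = 8*(-10) = -80)
H = 7
P = 1 (P = (½)*0 + 1 = 0 + 1 = 1)
H*(23 + P) = 7*(23 + 1) = 7*24 = 168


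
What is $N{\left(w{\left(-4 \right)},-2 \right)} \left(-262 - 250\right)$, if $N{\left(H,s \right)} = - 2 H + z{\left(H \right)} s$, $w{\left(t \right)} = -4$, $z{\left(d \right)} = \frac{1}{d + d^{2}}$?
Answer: $- \frac{12032}{3} \approx -4010.7$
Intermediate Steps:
$N{\left(H,s \right)} = - 2 H + \frac{s}{H \left(1 + H\right)}$ ($N{\left(H,s \right)} = - 2 H + \frac{1}{H \left(1 + H\right)} s = - 2 H + \frac{s}{H \left(1 + H\right)}$)
$N{\left(w{\left(-4 \right)},-2 \right)} \left(-262 - 250\right) = \frac{-2 - 2 \left(-4\right)^{2} \left(1 - 4\right)}{\left(-4\right) \left(1 - 4\right)} \left(-262 - 250\right) = - \frac{-2 - 32 \left(-3\right)}{4 \left(-3\right)} \left(-512\right) = \left(- \frac{1}{4}\right) \left(- \frac{1}{3}\right) \left(-2 + 96\right) \left(-512\right) = \left(- \frac{1}{4}\right) \left(- \frac{1}{3}\right) 94 \left(-512\right) = \frac{47}{6} \left(-512\right) = - \frac{12032}{3}$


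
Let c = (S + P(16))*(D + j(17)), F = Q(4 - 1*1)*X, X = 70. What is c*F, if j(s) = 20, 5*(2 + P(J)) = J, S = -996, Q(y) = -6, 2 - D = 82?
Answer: -25068960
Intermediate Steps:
D = -80 (D = 2 - 1*82 = 2 - 82 = -80)
P(J) = -2 + J/5
F = -420 (F = -6*70 = -420)
c = 59688 (c = (-996 + (-2 + (⅕)*16))*(-80 + 20) = (-996 + (-2 + 16/5))*(-60) = (-996 + 6/5)*(-60) = -4974/5*(-60) = 59688)
c*F = 59688*(-420) = -25068960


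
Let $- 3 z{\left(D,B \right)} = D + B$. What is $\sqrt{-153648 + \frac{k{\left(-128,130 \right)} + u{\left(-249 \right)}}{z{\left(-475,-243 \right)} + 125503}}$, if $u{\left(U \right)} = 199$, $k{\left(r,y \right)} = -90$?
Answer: $\frac{i \sqrt{21864142470358563}}{377227} \approx 391.98 i$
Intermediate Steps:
$z{\left(D,B \right)} = - \frac{B}{3} - \frac{D}{3}$ ($z{\left(D,B \right)} = - \frac{D + B}{3} = - \frac{B + D}{3} = - \frac{B}{3} - \frac{D}{3}$)
$\sqrt{-153648 + \frac{k{\left(-128,130 \right)} + u{\left(-249 \right)}}{z{\left(-475,-243 \right)} + 125503}} = \sqrt{-153648 + \frac{-90 + 199}{\left(\left(- \frac{1}{3}\right) \left(-243\right) - - \frac{475}{3}\right) + 125503}} = \sqrt{-153648 + \frac{109}{\left(81 + \frac{475}{3}\right) + 125503}} = \sqrt{-153648 + \frac{109}{\frac{718}{3} + 125503}} = \sqrt{-153648 + \frac{109}{\frac{377227}{3}}} = \sqrt{-153648 + 109 \cdot \frac{3}{377227}} = \sqrt{-153648 + \frac{327}{377227}} = \sqrt{- \frac{57960173769}{377227}} = \frac{i \sqrt{21864142470358563}}{377227}$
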